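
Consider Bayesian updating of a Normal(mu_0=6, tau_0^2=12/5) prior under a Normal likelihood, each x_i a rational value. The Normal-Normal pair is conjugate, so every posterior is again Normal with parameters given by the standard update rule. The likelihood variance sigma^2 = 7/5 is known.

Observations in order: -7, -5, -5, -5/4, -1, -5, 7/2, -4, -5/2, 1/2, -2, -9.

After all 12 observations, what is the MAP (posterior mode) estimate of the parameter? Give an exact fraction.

-411/151

obs 1: x=-7 → posterior Normal(-42/19, 84/95)
obs 2: x=-5 → posterior Normal(-102/31, 84/155)
obs 3: x=-5 → posterior Normal(-162/43, 84/215)
obs 4: x=-5/4 → posterior Normal(-177/55, 84/275)
obs 5: x=-1 → posterior Normal(-189/67, 84/335)
obs 6: x=-5 → posterior Normal(-249/79, 84/395)
obs 7: x=7/2 → posterior Normal(-207/91, 12/65)
obs 8: x=-4 → posterior Normal(-255/103, 84/515)
obs 9: x=-5/2 → posterior Normal(-57/23, 84/575)
obs 10: x=1/2 → posterior Normal(-279/127, 84/635)
obs 11: x=-2 → posterior Normal(-303/139, 84/695)
obs 12: x=-9 → posterior Normal(-411/151, 84/755)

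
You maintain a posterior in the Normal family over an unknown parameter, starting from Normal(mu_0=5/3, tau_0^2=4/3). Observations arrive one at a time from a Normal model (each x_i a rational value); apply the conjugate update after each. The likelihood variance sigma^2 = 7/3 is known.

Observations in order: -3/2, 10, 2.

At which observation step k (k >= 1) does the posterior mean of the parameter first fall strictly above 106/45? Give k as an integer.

obs 1: x=-3/2 → posterior Normal(17/33, 28/33)
obs 2: x=10 → posterior Normal(137/45, 28/45)
obs 3: x=2 → posterior Normal(161/57, 28/57)

k = 2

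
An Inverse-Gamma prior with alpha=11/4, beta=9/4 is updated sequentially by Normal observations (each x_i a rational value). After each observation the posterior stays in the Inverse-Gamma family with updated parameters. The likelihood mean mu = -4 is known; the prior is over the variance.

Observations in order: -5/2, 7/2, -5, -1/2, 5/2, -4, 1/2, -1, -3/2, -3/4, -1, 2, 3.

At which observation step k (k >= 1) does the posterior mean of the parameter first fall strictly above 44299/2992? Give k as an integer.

obs 1: x=-5/2 → posterior Inverse-Gamma(13/4, 27/8)
obs 2: x=7/2 → posterior Inverse-Gamma(15/4, 63/2)
obs 3: x=-5 → posterior Inverse-Gamma(17/4, 32)
obs 4: x=-1/2 → posterior Inverse-Gamma(19/4, 305/8)
obs 5: x=5/2 → posterior Inverse-Gamma(21/4, 237/4)
obs 6: x=-4 → posterior Inverse-Gamma(23/4, 237/4)
obs 7: x=1/2 → posterior Inverse-Gamma(25/4, 555/8)
obs 8: x=-1 → posterior Inverse-Gamma(27/4, 591/8)
obs 9: x=-3/2 → posterior Inverse-Gamma(29/4, 77)
obs 10: x=-3/4 → posterior Inverse-Gamma(31/4, 2633/32)
obs 11: x=-1 → posterior Inverse-Gamma(33/4, 2777/32)
obs 12: x=2 → posterior Inverse-Gamma(35/4, 3353/32)
obs 13: x=3 → posterior Inverse-Gamma(37/4, 4137/32)

k = 13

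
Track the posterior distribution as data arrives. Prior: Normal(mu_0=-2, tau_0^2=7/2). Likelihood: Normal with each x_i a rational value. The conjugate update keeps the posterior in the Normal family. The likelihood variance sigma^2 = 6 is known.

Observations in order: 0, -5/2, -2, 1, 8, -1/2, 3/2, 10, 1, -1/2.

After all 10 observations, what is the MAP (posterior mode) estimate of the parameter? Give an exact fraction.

obs 1: x=0 → posterior Normal(-24/19, 42/19)
obs 2: x=-5/2 → posterior Normal(-83/52, 21/13)
obs 3: x=-2 → posterior Normal(-37/22, 14/11)
obs 4: x=1 → posterior Normal(-97/80, 21/20)
obs 5: x=8 → posterior Normal(15/94, 42/47)
obs 6: x=-1/2 → posterior Normal(2/27, 7/9)
obs 7: x=3/2 → posterior Normal(29/122, 42/61)
obs 8: x=10 → posterior Normal(169/136, 21/34)
obs 9: x=1 → posterior Normal(61/50, 14/25)
obs 10: x=-1/2 → posterior Normal(44/41, 21/41)

44/41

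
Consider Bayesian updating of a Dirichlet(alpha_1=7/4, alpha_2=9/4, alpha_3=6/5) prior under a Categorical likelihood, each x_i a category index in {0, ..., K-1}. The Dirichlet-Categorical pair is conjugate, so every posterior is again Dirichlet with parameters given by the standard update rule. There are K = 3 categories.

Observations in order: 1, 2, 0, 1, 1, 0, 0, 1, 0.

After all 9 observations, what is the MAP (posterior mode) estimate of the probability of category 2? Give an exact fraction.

obs 1: x=1 → posterior Dirichlet(7/4, 13/4, 6/5)
obs 2: x=2 → posterior Dirichlet(7/4, 13/4, 11/5)
obs 3: x=0 → posterior Dirichlet(11/4, 13/4, 11/5)
obs 4: x=1 → posterior Dirichlet(11/4, 17/4, 11/5)
obs 5: x=1 → posterior Dirichlet(11/4, 21/4, 11/5)
obs 6: x=0 → posterior Dirichlet(15/4, 21/4, 11/5)
obs 7: x=0 → posterior Dirichlet(19/4, 21/4, 11/5)
obs 8: x=1 → posterior Dirichlet(19/4, 25/4, 11/5)
obs 9: x=0 → posterior Dirichlet(23/4, 25/4, 11/5)

3/28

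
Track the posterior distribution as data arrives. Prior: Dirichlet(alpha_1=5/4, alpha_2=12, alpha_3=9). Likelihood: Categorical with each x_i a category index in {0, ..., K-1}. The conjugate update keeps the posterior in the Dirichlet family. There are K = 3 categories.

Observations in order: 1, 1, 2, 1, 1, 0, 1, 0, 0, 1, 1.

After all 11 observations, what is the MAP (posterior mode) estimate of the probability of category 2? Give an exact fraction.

obs 1: x=1 → posterior Dirichlet(5/4, 13, 9)
obs 2: x=1 → posterior Dirichlet(5/4, 14, 9)
obs 3: x=2 → posterior Dirichlet(5/4, 14, 10)
obs 4: x=1 → posterior Dirichlet(5/4, 15, 10)
obs 5: x=1 → posterior Dirichlet(5/4, 16, 10)
obs 6: x=0 → posterior Dirichlet(9/4, 16, 10)
obs 7: x=1 → posterior Dirichlet(9/4, 17, 10)
obs 8: x=0 → posterior Dirichlet(13/4, 17, 10)
obs 9: x=0 → posterior Dirichlet(17/4, 17, 10)
obs 10: x=1 → posterior Dirichlet(17/4, 18, 10)
obs 11: x=1 → posterior Dirichlet(17/4, 19, 10)

36/121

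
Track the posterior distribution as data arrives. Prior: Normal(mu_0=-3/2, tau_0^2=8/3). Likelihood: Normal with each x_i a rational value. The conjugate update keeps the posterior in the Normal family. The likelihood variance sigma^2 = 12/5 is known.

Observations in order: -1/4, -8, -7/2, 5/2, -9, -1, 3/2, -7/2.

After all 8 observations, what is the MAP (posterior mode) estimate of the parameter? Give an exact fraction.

obs 1: x=-1/4 → posterior Normal(-16/19, 24/19)
obs 2: x=-8 → posterior Normal(-96/29, 24/29)
obs 3: x=-7/2 → posterior Normal(-131/39, 8/13)
obs 4: x=5/2 → posterior Normal(-106/49, 24/49)
obs 5: x=-9 → posterior Normal(-196/59, 24/59)
obs 6: x=-1 → posterior Normal(-206/69, 8/23)
obs 7: x=3/2 → posterior Normal(-191/79, 24/79)
obs 8: x=-7/2 → posterior Normal(-226/89, 24/89)

-226/89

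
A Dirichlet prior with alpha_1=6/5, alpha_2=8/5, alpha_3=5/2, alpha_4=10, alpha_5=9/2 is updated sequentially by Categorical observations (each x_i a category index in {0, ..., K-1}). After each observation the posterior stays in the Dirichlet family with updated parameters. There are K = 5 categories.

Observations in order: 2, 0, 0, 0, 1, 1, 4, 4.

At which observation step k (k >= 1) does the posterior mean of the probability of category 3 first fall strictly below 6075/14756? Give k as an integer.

k = 5

obs 1: x=2 → posterior Dirichlet(6/5, 8/5, 7/2, 10, 9/2)
obs 2: x=0 → posterior Dirichlet(11/5, 8/5, 7/2, 10, 9/2)
obs 3: x=0 → posterior Dirichlet(16/5, 8/5, 7/2, 10, 9/2)
obs 4: x=0 → posterior Dirichlet(21/5, 8/5, 7/2, 10, 9/2)
obs 5: x=1 → posterior Dirichlet(21/5, 13/5, 7/2, 10, 9/2)
obs 6: x=1 → posterior Dirichlet(21/5, 18/5, 7/2, 10, 9/2)
obs 7: x=4 → posterior Dirichlet(21/5, 18/5, 7/2, 10, 11/2)
obs 8: x=4 → posterior Dirichlet(21/5, 18/5, 7/2, 10, 13/2)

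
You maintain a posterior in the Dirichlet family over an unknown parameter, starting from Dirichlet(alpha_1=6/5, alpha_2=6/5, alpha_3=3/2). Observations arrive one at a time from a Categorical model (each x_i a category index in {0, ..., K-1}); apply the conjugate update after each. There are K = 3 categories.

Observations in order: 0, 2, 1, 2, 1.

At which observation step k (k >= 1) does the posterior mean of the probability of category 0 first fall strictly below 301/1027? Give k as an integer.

k = 4

obs 1: x=0 → posterior Dirichlet(11/5, 6/5, 3/2)
obs 2: x=2 → posterior Dirichlet(11/5, 6/5, 5/2)
obs 3: x=1 → posterior Dirichlet(11/5, 11/5, 5/2)
obs 4: x=2 → posterior Dirichlet(11/5, 11/5, 7/2)
obs 5: x=1 → posterior Dirichlet(11/5, 16/5, 7/2)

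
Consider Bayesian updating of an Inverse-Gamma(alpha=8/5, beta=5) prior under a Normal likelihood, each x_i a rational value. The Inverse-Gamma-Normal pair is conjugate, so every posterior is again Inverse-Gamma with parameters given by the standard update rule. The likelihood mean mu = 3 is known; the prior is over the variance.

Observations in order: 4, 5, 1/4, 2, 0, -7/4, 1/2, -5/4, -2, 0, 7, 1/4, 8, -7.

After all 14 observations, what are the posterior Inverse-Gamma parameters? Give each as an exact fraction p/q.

alpha=43/5, beta=131

obs 1: x=4 → posterior Inverse-Gamma(21/10, 11/2)
obs 2: x=5 → posterior Inverse-Gamma(13/5, 15/2)
obs 3: x=1/4 → posterior Inverse-Gamma(31/10, 361/32)
obs 4: x=2 → posterior Inverse-Gamma(18/5, 377/32)
obs 5: x=0 → posterior Inverse-Gamma(41/10, 521/32)
obs 6: x=-7/4 → posterior Inverse-Gamma(23/5, 441/16)
obs 7: x=1/2 → posterior Inverse-Gamma(51/10, 491/16)
obs 8: x=-5/4 → posterior Inverse-Gamma(28/5, 1271/32)
obs 9: x=-2 → posterior Inverse-Gamma(61/10, 1671/32)
obs 10: x=0 → posterior Inverse-Gamma(33/5, 1815/32)
obs 11: x=7 → posterior Inverse-Gamma(71/10, 2071/32)
obs 12: x=1/4 → posterior Inverse-Gamma(38/5, 137/2)
obs 13: x=8 → posterior Inverse-Gamma(81/10, 81)
obs 14: x=-7 → posterior Inverse-Gamma(43/5, 131)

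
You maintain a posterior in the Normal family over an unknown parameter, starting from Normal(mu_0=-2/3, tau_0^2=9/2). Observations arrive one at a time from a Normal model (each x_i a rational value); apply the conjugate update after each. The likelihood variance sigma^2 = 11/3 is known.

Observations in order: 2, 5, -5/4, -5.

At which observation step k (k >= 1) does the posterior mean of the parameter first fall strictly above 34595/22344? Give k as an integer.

obs 1: x=2 → posterior Normal(118/147, 99/49)
obs 2: x=5 → posterior Normal(523/228, 99/76)
obs 3: x=-5/4 → posterior Normal(1687/1236, 99/103)
obs 4: x=-5 → posterior Normal(67/1560, 99/130)

k = 2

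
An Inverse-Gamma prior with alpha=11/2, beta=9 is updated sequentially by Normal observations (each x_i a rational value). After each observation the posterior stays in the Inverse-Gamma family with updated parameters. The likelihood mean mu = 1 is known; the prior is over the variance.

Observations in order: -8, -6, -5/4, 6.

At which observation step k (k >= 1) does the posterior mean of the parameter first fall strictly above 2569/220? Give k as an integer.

k = 2

obs 1: x=-8 → posterior Inverse-Gamma(6, 99/2)
obs 2: x=-6 → posterior Inverse-Gamma(13/2, 74)
obs 3: x=-5/4 → posterior Inverse-Gamma(7, 2449/32)
obs 4: x=6 → posterior Inverse-Gamma(15/2, 2849/32)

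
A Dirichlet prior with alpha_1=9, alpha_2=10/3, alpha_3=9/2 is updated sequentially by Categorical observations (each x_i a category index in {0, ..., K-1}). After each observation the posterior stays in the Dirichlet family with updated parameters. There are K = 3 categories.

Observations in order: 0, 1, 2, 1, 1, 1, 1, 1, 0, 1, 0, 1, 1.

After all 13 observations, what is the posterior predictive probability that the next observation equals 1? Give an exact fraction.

74/179

obs 1: x=0 → posterior Dirichlet(10, 10/3, 9/2)
obs 2: x=1 → posterior Dirichlet(10, 13/3, 9/2)
obs 3: x=2 → posterior Dirichlet(10, 13/3, 11/2)
obs 4: x=1 → posterior Dirichlet(10, 16/3, 11/2)
obs 5: x=1 → posterior Dirichlet(10, 19/3, 11/2)
obs 6: x=1 → posterior Dirichlet(10, 22/3, 11/2)
obs 7: x=1 → posterior Dirichlet(10, 25/3, 11/2)
obs 8: x=1 → posterior Dirichlet(10, 28/3, 11/2)
obs 9: x=0 → posterior Dirichlet(11, 28/3, 11/2)
obs 10: x=1 → posterior Dirichlet(11, 31/3, 11/2)
obs 11: x=0 → posterior Dirichlet(12, 31/3, 11/2)
obs 12: x=1 → posterior Dirichlet(12, 34/3, 11/2)
obs 13: x=1 → posterior Dirichlet(12, 37/3, 11/2)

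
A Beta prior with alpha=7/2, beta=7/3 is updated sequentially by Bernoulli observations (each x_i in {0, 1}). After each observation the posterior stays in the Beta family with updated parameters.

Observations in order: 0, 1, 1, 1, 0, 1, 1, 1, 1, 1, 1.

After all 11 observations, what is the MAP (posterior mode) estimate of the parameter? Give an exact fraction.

obs 1: x=0 → posterior Beta(7/2, 10/3)
obs 2: x=1 → posterior Beta(9/2, 10/3)
obs 3: x=1 → posterior Beta(11/2, 10/3)
obs 4: x=1 → posterior Beta(13/2, 10/3)
obs 5: x=0 → posterior Beta(13/2, 13/3)
obs 6: x=1 → posterior Beta(15/2, 13/3)
obs 7: x=1 → posterior Beta(17/2, 13/3)
obs 8: x=1 → posterior Beta(19/2, 13/3)
obs 9: x=1 → posterior Beta(21/2, 13/3)
obs 10: x=1 → posterior Beta(23/2, 13/3)
obs 11: x=1 → posterior Beta(25/2, 13/3)

69/89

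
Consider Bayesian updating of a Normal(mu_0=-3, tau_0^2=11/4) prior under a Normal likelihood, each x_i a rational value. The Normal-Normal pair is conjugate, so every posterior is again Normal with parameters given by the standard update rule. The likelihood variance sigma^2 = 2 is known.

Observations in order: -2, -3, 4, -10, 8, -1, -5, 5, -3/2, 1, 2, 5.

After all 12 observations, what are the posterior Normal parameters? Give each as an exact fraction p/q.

mu_0=1/40, tau_0^2=11/70

obs 1: x=-2 → posterior Normal(-46/19, 22/19)
obs 2: x=-3 → posterior Normal(-79/30, 11/15)
obs 3: x=4 → posterior Normal(-35/41, 22/41)
obs 4: x=-10 → posterior Normal(-145/52, 11/26)
obs 5: x=8 → posterior Normal(-19/21, 22/63)
obs 6: x=-1 → posterior Normal(-34/37, 11/37)
obs 7: x=-5 → posterior Normal(-123/85, 22/85)
obs 8: x=5 → posterior Normal(-17/24, 11/48)
obs 9: x=-3/2 → posterior Normal(-169/214, 22/107)
obs 10: x=1 → posterior Normal(-147/236, 11/59)
obs 11: x=2 → posterior Normal(-103/258, 22/129)
obs 12: x=5 → posterior Normal(1/40, 11/70)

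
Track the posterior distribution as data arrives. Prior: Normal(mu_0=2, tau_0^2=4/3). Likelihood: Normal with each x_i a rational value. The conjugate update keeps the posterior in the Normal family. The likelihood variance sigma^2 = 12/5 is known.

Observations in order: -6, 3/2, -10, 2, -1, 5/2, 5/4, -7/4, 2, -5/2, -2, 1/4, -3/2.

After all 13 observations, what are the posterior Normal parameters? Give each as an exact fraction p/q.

mu_0=-233/296, tau_0^2=6/37

obs 1: x=-6 → posterior Normal(-6/7, 6/7)
obs 2: x=3/2 → posterior Normal(-9/38, 12/19)
obs 3: x=-10 → posterior Normal(-109/48, 1/2)
obs 4: x=2 → posterior Normal(-89/58, 12/29)
obs 5: x=-1 → posterior Normal(-99/68, 6/17)
obs 6: x=5/2 → posterior Normal(-37/39, 4/13)
obs 7: x=5/4 → posterior Normal(-123/176, 3/11)
obs 8: x=-7/4 → posterior Normal(-79/98, 12/49)
obs 9: x=2 → posterior Normal(-59/108, 2/9)
obs 10: x=-5/2 → posterior Normal(-42/59, 12/59)
obs 11: x=-2 → posterior Normal(-13/16, 3/16)
obs 12: x=1/4 → posterior Normal(-203/276, 4/23)
obs 13: x=-3/2 → posterior Normal(-233/296, 6/37)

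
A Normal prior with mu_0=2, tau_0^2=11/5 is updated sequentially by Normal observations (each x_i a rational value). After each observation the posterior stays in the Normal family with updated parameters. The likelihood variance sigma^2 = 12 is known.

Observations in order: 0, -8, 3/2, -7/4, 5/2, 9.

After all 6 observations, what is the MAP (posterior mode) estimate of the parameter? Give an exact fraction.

obs 1: x=0 → posterior Normal(120/71, 132/71)
obs 2: x=-8 → posterior Normal(16/41, 66/41)
obs 3: x=3/2 → posterior Normal(97/186, 44/31)
obs 4: x=-7/4 → posterior Normal(9/32, 33/26)
obs 5: x=5/2 → posterior Normal(227/460, 132/115)
obs 6: x=9 → posterior Normal(89/72, 22/21)

89/72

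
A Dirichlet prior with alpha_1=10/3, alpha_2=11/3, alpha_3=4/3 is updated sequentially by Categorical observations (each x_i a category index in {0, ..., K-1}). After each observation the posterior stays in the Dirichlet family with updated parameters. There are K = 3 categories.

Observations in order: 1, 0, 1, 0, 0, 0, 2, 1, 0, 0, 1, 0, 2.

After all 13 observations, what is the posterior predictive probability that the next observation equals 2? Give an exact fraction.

obs 1: x=1 → posterior Dirichlet(10/3, 14/3, 4/3)
obs 2: x=0 → posterior Dirichlet(13/3, 14/3, 4/3)
obs 3: x=1 → posterior Dirichlet(13/3, 17/3, 4/3)
obs 4: x=0 → posterior Dirichlet(16/3, 17/3, 4/3)
obs 5: x=0 → posterior Dirichlet(19/3, 17/3, 4/3)
obs 6: x=0 → posterior Dirichlet(22/3, 17/3, 4/3)
obs 7: x=2 → posterior Dirichlet(22/3, 17/3, 7/3)
obs 8: x=1 → posterior Dirichlet(22/3, 20/3, 7/3)
obs 9: x=0 → posterior Dirichlet(25/3, 20/3, 7/3)
obs 10: x=0 → posterior Dirichlet(28/3, 20/3, 7/3)
obs 11: x=1 → posterior Dirichlet(28/3, 23/3, 7/3)
obs 12: x=0 → posterior Dirichlet(31/3, 23/3, 7/3)
obs 13: x=2 → posterior Dirichlet(31/3, 23/3, 10/3)

5/32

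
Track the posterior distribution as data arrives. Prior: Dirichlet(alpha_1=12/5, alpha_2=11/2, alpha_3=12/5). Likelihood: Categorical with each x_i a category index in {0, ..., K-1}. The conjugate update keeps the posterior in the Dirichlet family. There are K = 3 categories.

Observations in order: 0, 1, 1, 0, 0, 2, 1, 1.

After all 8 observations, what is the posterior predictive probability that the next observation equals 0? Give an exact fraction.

obs 1: x=0 → posterior Dirichlet(17/5, 11/2, 12/5)
obs 2: x=1 → posterior Dirichlet(17/5, 13/2, 12/5)
obs 3: x=1 → posterior Dirichlet(17/5, 15/2, 12/5)
obs 4: x=0 → posterior Dirichlet(22/5, 15/2, 12/5)
obs 5: x=0 → posterior Dirichlet(27/5, 15/2, 12/5)
obs 6: x=2 → posterior Dirichlet(27/5, 15/2, 17/5)
obs 7: x=1 → posterior Dirichlet(27/5, 17/2, 17/5)
obs 8: x=1 → posterior Dirichlet(27/5, 19/2, 17/5)

18/61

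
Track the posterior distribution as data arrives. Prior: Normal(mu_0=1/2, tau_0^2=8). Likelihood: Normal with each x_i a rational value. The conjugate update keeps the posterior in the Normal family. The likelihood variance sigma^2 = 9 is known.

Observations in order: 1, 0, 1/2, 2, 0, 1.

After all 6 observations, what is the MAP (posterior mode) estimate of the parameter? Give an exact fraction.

obs 1: x=1 → posterior Normal(25/34, 72/17)
obs 2: x=0 → posterior Normal(1/2, 72/25)
obs 3: x=1/2 → posterior Normal(1/2, 24/11)
obs 4: x=2 → posterior Normal(65/82, 72/41)
obs 5: x=0 → posterior Normal(65/98, 72/49)
obs 6: x=1 → posterior Normal(27/38, 24/19)

27/38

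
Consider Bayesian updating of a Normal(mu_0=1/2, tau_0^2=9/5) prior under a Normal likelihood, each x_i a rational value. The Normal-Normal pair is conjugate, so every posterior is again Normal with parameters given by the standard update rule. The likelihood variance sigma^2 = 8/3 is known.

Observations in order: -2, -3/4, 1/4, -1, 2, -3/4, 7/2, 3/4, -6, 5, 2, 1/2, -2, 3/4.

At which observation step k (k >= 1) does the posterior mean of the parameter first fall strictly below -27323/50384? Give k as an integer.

k = 2

obs 1: x=-2 → posterior Normal(-34/67, 72/67)
obs 2: x=-3/4 → posterior Normal(-217/376, 36/47)
obs 3: x=1/4 → posterior Normal(-95/242, 72/121)
obs 4: x=-1 → posterior Normal(-149/296, 18/37)
obs 5: x=2 → posterior Normal(-41/350, 72/175)
obs 6: x=-3/4 → posterior Normal(-163/808, 36/101)
obs 7: x=7/2 → posterior Normal(215/916, 72/229)
obs 8: x=3/4 → posterior Normal(37/128, 9/32)
obs 9: x=-6 → posterior Normal(-88/283, 72/283)
obs 10: x=5 → posterior Normal(47/310, 36/155)
obs 11: x=2 → posterior Normal(101/337, 72/337)
obs 12: x=1/2 → posterior Normal(229/728, 18/91)
obs 13: x=-2 → posterior Normal(121/782, 72/391)
obs 14: x=3/4 → posterior Normal(17/88, 36/209)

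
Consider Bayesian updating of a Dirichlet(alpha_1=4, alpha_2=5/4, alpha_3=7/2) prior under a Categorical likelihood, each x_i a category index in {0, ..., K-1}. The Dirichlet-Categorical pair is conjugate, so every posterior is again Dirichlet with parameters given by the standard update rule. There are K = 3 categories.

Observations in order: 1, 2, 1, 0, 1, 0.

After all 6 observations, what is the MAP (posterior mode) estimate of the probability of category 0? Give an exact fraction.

obs 1: x=1 → posterior Dirichlet(4, 9/4, 7/2)
obs 2: x=2 → posterior Dirichlet(4, 9/4, 9/2)
obs 3: x=1 → posterior Dirichlet(4, 13/4, 9/2)
obs 4: x=0 → posterior Dirichlet(5, 13/4, 9/2)
obs 5: x=1 → posterior Dirichlet(5, 17/4, 9/2)
obs 6: x=0 → posterior Dirichlet(6, 17/4, 9/2)

20/47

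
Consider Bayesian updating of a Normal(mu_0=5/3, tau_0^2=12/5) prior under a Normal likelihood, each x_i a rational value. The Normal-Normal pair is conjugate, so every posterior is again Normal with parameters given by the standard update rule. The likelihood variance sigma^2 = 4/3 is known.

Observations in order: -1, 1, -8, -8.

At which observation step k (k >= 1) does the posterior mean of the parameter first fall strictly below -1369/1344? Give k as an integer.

k = 3

obs 1: x=-1 → posterior Normal(-1/21, 6/7)
obs 2: x=1 → posterior Normal(25/69, 12/23)
obs 3: x=-8 → posterior Normal(-191/96, 3/8)
obs 4: x=-8 → posterior Normal(-407/123, 12/41)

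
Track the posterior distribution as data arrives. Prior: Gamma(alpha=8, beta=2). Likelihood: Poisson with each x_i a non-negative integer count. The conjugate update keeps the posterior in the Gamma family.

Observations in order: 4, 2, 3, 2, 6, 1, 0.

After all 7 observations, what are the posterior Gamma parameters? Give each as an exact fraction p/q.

obs 1: x=4 → posterior Gamma(12, 3)
obs 2: x=2 → posterior Gamma(14, 4)
obs 3: x=3 → posterior Gamma(17, 5)
obs 4: x=2 → posterior Gamma(19, 6)
obs 5: x=6 → posterior Gamma(25, 7)
obs 6: x=1 → posterior Gamma(26, 8)
obs 7: x=0 → posterior Gamma(26, 9)

alpha=26, beta=9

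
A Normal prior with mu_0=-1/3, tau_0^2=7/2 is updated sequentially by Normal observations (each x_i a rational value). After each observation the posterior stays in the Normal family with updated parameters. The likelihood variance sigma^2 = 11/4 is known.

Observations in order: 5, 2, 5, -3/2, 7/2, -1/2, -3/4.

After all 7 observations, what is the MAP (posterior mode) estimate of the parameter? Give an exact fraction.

obs 1: x=5 → posterior Normal(199/75, 77/50)
obs 2: x=2 → posterior Normal(283/117, 77/78)
obs 3: x=5 → posterior Normal(493/159, 77/106)
obs 4: x=-3/2 → posterior Normal(430/201, 77/134)
obs 5: x=7/2 → posterior Normal(577/243, 77/162)
obs 6: x=-1/2 → posterior Normal(556/285, 77/190)
obs 7: x=-3/4 → posterior Normal(1049/654, 77/218)

1049/654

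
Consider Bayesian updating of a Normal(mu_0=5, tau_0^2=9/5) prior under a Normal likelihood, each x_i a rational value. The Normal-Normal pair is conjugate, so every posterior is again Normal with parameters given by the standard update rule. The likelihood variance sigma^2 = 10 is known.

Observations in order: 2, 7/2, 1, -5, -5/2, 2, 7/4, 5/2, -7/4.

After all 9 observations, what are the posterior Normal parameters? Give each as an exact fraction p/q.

obs 1: x=2 → posterior Normal(268/59, 90/59)
obs 2: x=7/2 → posterior Normal(599/136, 45/34)
obs 3: x=1 → posterior Normal(617/154, 90/77)
obs 4: x=-5 → posterior Normal(527/172, 45/43)
obs 5: x=-5/2 → posterior Normal(241/95, 18/19)
obs 6: x=2 → posterior Normal(259/104, 45/52)
obs 7: x=7/4 → posterior Normal(1099/452, 90/113)
obs 8: x=5/2 → posterior Normal(1189/488, 45/61)
obs 9: x=-7/4 → posterior Normal(563/262, 90/131)

mu_0=563/262, tau_0^2=90/131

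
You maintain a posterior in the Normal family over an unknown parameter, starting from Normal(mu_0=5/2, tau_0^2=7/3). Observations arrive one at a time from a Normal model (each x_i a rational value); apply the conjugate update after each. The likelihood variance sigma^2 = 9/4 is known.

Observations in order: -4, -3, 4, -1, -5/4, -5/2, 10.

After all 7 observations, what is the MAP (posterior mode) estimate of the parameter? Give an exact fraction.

261/446

obs 1: x=-4 → posterior Normal(-89/110, 63/55)
obs 2: x=-3 → posterior Normal(-257/166, 63/83)
obs 3: x=4 → posterior Normal(-11/74, 21/37)
obs 4: x=-1 → posterior Normal(-89/278, 63/139)
obs 5: x=-5/4 → posterior Normal(-159/334, 63/167)
obs 6: x=-5/2 → posterior Normal(-23/30, 21/65)
obs 7: x=10 → posterior Normal(261/446, 63/223)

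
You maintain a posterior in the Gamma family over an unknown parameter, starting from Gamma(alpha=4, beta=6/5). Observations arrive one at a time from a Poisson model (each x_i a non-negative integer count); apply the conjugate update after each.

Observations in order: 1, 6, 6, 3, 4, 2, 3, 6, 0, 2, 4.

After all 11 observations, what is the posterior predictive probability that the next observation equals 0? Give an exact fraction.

obs 1: x=1 → posterior Gamma(5, 11/5)
obs 2: x=6 → posterior Gamma(11, 16/5)
obs 3: x=6 → posterior Gamma(17, 21/5)
obs 4: x=3 → posterior Gamma(20, 26/5)
obs 5: x=4 → posterior Gamma(24, 31/5)
obs 6: x=2 → posterior Gamma(26, 36/5)
obs 7: x=3 → posterior Gamma(29, 41/5)
obs 8: x=6 → posterior Gamma(35, 46/5)
obs 9: x=0 → posterior Gamma(35, 51/5)
obs 10: x=2 → posterior Gamma(37, 56/5)
obs 11: x=4 → posterior Gamma(41, 61/5)

15795131119268516294472945025923847269465695393986761125816723595577514461/399301882082218432809407677775501574688194181124639049228710564091622588416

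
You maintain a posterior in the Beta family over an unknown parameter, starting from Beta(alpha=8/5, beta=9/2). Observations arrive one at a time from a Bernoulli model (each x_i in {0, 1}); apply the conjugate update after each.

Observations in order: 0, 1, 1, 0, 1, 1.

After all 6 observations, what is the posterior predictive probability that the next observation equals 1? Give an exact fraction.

obs 1: x=0 → posterior Beta(8/5, 11/2)
obs 2: x=1 → posterior Beta(13/5, 11/2)
obs 3: x=1 → posterior Beta(18/5, 11/2)
obs 4: x=0 → posterior Beta(18/5, 13/2)
obs 5: x=1 → posterior Beta(23/5, 13/2)
obs 6: x=1 → posterior Beta(28/5, 13/2)

56/121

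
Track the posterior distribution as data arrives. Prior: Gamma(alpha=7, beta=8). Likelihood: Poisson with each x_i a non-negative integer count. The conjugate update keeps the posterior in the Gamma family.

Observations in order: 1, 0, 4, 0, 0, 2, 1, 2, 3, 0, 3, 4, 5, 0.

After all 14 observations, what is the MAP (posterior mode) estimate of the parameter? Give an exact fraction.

obs 1: x=1 → posterior Gamma(8, 9)
obs 2: x=0 → posterior Gamma(8, 10)
obs 3: x=4 → posterior Gamma(12, 11)
obs 4: x=0 → posterior Gamma(12, 12)
obs 5: x=0 → posterior Gamma(12, 13)
obs 6: x=2 → posterior Gamma(14, 14)
obs 7: x=1 → posterior Gamma(15, 15)
obs 8: x=2 → posterior Gamma(17, 16)
obs 9: x=3 → posterior Gamma(20, 17)
obs 10: x=0 → posterior Gamma(20, 18)
obs 11: x=3 → posterior Gamma(23, 19)
obs 12: x=4 → posterior Gamma(27, 20)
obs 13: x=5 → posterior Gamma(32, 21)
obs 14: x=0 → posterior Gamma(32, 22)

31/22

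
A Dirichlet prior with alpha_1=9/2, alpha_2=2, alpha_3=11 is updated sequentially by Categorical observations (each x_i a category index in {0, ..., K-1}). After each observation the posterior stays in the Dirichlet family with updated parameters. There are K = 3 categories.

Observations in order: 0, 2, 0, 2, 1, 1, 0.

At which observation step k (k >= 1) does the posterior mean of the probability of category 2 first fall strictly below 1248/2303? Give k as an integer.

obs 1: x=0 → posterior Dirichlet(11/2, 2, 11)
obs 2: x=2 → posterior Dirichlet(11/2, 2, 12)
obs 3: x=0 → posterior Dirichlet(13/2, 2, 12)
obs 4: x=2 → posterior Dirichlet(13/2, 2, 13)
obs 5: x=1 → posterior Dirichlet(13/2, 3, 13)
obs 6: x=1 → posterior Dirichlet(13/2, 4, 13)
obs 7: x=0 → posterior Dirichlet(15/2, 4, 13)

k = 7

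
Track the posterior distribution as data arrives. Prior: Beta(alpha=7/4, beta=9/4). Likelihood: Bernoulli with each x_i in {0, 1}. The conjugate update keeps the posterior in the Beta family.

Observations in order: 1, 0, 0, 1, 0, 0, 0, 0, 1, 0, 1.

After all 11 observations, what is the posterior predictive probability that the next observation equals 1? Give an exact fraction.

obs 1: x=1 → posterior Beta(11/4, 9/4)
obs 2: x=0 → posterior Beta(11/4, 13/4)
obs 3: x=0 → posterior Beta(11/4, 17/4)
obs 4: x=1 → posterior Beta(15/4, 17/4)
obs 5: x=0 → posterior Beta(15/4, 21/4)
obs 6: x=0 → posterior Beta(15/4, 25/4)
obs 7: x=0 → posterior Beta(15/4, 29/4)
obs 8: x=0 → posterior Beta(15/4, 33/4)
obs 9: x=1 → posterior Beta(19/4, 33/4)
obs 10: x=0 → posterior Beta(19/4, 37/4)
obs 11: x=1 → posterior Beta(23/4, 37/4)

23/60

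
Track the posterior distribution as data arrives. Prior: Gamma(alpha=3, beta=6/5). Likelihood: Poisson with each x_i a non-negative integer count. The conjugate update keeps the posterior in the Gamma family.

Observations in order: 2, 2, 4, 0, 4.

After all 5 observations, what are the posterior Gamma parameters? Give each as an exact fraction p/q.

alpha=15, beta=31/5

obs 1: x=2 → posterior Gamma(5, 11/5)
obs 2: x=2 → posterior Gamma(7, 16/5)
obs 3: x=4 → posterior Gamma(11, 21/5)
obs 4: x=0 → posterior Gamma(11, 26/5)
obs 5: x=4 → posterior Gamma(15, 31/5)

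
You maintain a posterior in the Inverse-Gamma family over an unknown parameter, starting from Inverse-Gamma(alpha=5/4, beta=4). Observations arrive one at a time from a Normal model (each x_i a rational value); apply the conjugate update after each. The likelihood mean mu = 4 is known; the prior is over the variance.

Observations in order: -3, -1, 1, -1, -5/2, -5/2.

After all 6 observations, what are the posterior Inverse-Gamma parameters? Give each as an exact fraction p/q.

obs 1: x=-3 → posterior Inverse-Gamma(7/4, 57/2)
obs 2: x=-1 → posterior Inverse-Gamma(9/4, 41)
obs 3: x=1 → posterior Inverse-Gamma(11/4, 91/2)
obs 4: x=-1 → posterior Inverse-Gamma(13/4, 58)
obs 5: x=-5/2 → posterior Inverse-Gamma(15/4, 633/8)
obs 6: x=-5/2 → posterior Inverse-Gamma(17/4, 401/4)

alpha=17/4, beta=401/4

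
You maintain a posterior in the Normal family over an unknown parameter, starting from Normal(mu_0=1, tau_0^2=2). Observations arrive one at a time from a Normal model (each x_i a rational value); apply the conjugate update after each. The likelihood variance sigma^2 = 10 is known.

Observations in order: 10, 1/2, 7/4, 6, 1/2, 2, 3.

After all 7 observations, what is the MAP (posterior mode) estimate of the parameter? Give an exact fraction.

115/48

obs 1: x=10 → posterior Normal(5/2, 5/3)
obs 2: x=1/2 → posterior Normal(31/14, 10/7)
obs 3: x=7/4 → posterior Normal(69/32, 5/4)
obs 4: x=6 → posterior Normal(31/12, 10/9)
obs 5: x=1/2 → posterior Normal(19/8, 1)
obs 6: x=2 → posterior Normal(103/44, 10/11)
obs 7: x=3 → posterior Normal(115/48, 5/6)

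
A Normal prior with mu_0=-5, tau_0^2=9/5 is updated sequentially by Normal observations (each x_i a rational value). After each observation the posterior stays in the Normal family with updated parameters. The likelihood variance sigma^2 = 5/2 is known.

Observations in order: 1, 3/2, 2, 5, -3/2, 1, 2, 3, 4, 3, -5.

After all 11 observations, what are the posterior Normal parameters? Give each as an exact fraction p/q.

obs 1: x=1 → posterior Normal(-107/43, 45/43)
obs 2: x=3/2 → posterior Normal(-80/61, 45/61)
obs 3: x=2 → posterior Normal(-44/79, 45/79)
obs 4: x=5 → posterior Normal(46/97, 45/97)
obs 5: x=-3/2 → posterior Normal(19/115, 9/23)
obs 6: x=1 → posterior Normal(37/133, 45/133)
obs 7: x=2 → posterior Normal(73/151, 45/151)
obs 8: x=3 → posterior Normal(127/169, 45/169)
obs 9: x=4 → posterior Normal(199/187, 45/187)
obs 10: x=3 → posterior Normal(253/205, 9/41)
obs 11: x=-5 → posterior Normal(163/223, 45/223)

mu_0=163/223, tau_0^2=45/223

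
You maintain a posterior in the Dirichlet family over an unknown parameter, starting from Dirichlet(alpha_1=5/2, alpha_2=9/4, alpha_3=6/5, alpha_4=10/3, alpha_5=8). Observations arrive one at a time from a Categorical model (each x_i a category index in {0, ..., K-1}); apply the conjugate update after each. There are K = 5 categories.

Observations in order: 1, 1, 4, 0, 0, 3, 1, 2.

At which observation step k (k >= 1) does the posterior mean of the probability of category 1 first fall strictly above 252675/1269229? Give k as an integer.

obs 1: x=1 → posterior Dirichlet(5/2, 13/4, 6/5, 10/3, 8)
obs 2: x=1 → posterior Dirichlet(5/2, 17/4, 6/5, 10/3, 8)
obs 3: x=4 → posterior Dirichlet(5/2, 17/4, 6/5, 10/3, 9)
obs 4: x=0 → posterior Dirichlet(7/2, 17/4, 6/5, 10/3, 9)
obs 5: x=0 → posterior Dirichlet(9/2, 17/4, 6/5, 10/3, 9)
obs 6: x=3 → posterior Dirichlet(9/2, 17/4, 6/5, 13/3, 9)
obs 7: x=1 → posterior Dirichlet(9/2, 21/4, 6/5, 13/3, 9)
obs 8: x=2 → posterior Dirichlet(9/2, 21/4, 11/5, 13/3, 9)

k = 2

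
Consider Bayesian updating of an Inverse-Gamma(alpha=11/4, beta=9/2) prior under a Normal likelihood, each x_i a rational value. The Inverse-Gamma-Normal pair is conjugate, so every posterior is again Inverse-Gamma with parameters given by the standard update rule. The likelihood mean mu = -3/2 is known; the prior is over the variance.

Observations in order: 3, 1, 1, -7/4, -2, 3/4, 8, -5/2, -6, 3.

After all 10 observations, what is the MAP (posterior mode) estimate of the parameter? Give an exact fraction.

1431/140

obs 1: x=3 → posterior Inverse-Gamma(13/4, 117/8)
obs 2: x=1 → posterior Inverse-Gamma(15/4, 71/4)
obs 3: x=1 → posterior Inverse-Gamma(17/4, 167/8)
obs 4: x=-7/4 → posterior Inverse-Gamma(19/4, 669/32)
obs 5: x=-2 → posterior Inverse-Gamma(21/4, 673/32)
obs 6: x=3/4 → posterior Inverse-Gamma(23/4, 377/16)
obs 7: x=8 → posterior Inverse-Gamma(25/4, 1099/16)
obs 8: x=-5/2 → posterior Inverse-Gamma(27/4, 1107/16)
obs 9: x=-6 → posterior Inverse-Gamma(29/4, 1269/16)
obs 10: x=3 → posterior Inverse-Gamma(31/4, 1431/16)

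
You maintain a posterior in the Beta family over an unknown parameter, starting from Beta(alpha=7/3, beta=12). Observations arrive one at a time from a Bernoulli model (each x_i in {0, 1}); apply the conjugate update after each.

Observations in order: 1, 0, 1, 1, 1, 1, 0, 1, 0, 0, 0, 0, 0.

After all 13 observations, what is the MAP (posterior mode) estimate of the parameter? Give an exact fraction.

11/38

obs 1: x=1 → posterior Beta(10/3, 12)
obs 2: x=0 → posterior Beta(10/3, 13)
obs 3: x=1 → posterior Beta(13/3, 13)
obs 4: x=1 → posterior Beta(16/3, 13)
obs 5: x=1 → posterior Beta(19/3, 13)
obs 6: x=1 → posterior Beta(22/3, 13)
obs 7: x=0 → posterior Beta(22/3, 14)
obs 8: x=1 → posterior Beta(25/3, 14)
obs 9: x=0 → posterior Beta(25/3, 15)
obs 10: x=0 → posterior Beta(25/3, 16)
obs 11: x=0 → posterior Beta(25/3, 17)
obs 12: x=0 → posterior Beta(25/3, 18)
obs 13: x=0 → posterior Beta(25/3, 19)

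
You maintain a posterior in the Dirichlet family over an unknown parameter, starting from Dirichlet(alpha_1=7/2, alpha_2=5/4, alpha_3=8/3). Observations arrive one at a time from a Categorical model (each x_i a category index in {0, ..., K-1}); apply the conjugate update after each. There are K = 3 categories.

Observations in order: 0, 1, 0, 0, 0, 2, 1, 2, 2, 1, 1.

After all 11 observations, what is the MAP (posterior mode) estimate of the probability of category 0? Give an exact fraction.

obs 1: x=0 → posterior Dirichlet(9/2, 5/4, 8/3)
obs 2: x=1 → posterior Dirichlet(9/2, 9/4, 8/3)
obs 3: x=0 → posterior Dirichlet(11/2, 9/4, 8/3)
obs 4: x=0 → posterior Dirichlet(13/2, 9/4, 8/3)
obs 5: x=0 → posterior Dirichlet(15/2, 9/4, 8/3)
obs 6: x=2 → posterior Dirichlet(15/2, 9/4, 11/3)
obs 7: x=1 → posterior Dirichlet(15/2, 13/4, 11/3)
obs 8: x=2 → posterior Dirichlet(15/2, 13/4, 14/3)
obs 9: x=2 → posterior Dirichlet(15/2, 13/4, 17/3)
obs 10: x=1 → posterior Dirichlet(15/2, 17/4, 17/3)
obs 11: x=1 → posterior Dirichlet(15/2, 21/4, 17/3)

78/185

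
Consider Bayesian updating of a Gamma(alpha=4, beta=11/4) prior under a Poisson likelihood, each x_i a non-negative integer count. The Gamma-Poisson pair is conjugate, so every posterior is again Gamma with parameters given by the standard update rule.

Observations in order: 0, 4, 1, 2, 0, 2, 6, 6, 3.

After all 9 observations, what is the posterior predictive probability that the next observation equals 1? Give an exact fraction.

7378329481449948300583423997913460193624198354032/33077684981700138043846177178617140686009839016451

obs 1: x=0 → posterior Gamma(4, 15/4)
obs 2: x=4 → posterior Gamma(8, 19/4)
obs 3: x=1 → posterior Gamma(9, 23/4)
obs 4: x=2 → posterior Gamma(11, 27/4)
obs 5: x=0 → posterior Gamma(11, 31/4)
obs 6: x=2 → posterior Gamma(13, 35/4)
obs 7: x=6 → posterior Gamma(19, 39/4)
obs 8: x=6 → posterior Gamma(25, 43/4)
obs 9: x=3 → posterior Gamma(28, 47/4)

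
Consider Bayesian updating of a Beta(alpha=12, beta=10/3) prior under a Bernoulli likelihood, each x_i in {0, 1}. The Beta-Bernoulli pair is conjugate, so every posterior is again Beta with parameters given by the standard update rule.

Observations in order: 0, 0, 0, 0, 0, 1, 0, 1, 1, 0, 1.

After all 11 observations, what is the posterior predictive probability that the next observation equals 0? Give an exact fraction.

obs 1: x=0 → posterior Beta(12, 13/3)
obs 2: x=0 → posterior Beta(12, 16/3)
obs 3: x=0 → posterior Beta(12, 19/3)
obs 4: x=0 → posterior Beta(12, 22/3)
obs 5: x=0 → posterior Beta(12, 25/3)
obs 6: x=1 → posterior Beta(13, 25/3)
obs 7: x=0 → posterior Beta(13, 28/3)
obs 8: x=1 → posterior Beta(14, 28/3)
obs 9: x=1 → posterior Beta(15, 28/3)
obs 10: x=0 → posterior Beta(15, 31/3)
obs 11: x=1 → posterior Beta(16, 31/3)

31/79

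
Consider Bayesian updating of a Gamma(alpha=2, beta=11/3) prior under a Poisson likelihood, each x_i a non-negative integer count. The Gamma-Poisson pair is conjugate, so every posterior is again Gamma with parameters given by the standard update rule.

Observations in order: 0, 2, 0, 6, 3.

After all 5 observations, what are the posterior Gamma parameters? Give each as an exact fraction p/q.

obs 1: x=0 → posterior Gamma(2, 14/3)
obs 2: x=2 → posterior Gamma(4, 17/3)
obs 3: x=0 → posterior Gamma(4, 20/3)
obs 4: x=6 → posterior Gamma(10, 23/3)
obs 5: x=3 → posterior Gamma(13, 26/3)

alpha=13, beta=26/3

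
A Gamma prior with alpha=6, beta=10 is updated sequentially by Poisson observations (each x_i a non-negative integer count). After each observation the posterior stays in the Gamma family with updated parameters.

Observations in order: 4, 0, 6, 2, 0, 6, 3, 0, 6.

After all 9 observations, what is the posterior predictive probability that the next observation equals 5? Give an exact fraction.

689053132655579666494817603583167910779410065723/27487790694400000000000000000000000000000000000000

obs 1: x=4 → posterior Gamma(10, 11)
obs 2: x=0 → posterior Gamma(10, 12)
obs 3: x=6 → posterior Gamma(16, 13)
obs 4: x=2 → posterior Gamma(18, 14)
obs 5: x=0 → posterior Gamma(18, 15)
obs 6: x=6 → posterior Gamma(24, 16)
obs 7: x=3 → posterior Gamma(27, 17)
obs 8: x=0 → posterior Gamma(27, 18)
obs 9: x=6 → posterior Gamma(33, 19)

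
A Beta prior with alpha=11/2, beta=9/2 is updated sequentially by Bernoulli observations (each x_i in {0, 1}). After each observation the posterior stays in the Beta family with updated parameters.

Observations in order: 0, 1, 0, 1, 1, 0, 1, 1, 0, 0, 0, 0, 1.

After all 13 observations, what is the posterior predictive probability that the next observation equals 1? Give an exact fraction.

obs 1: x=0 → posterior Beta(11/2, 11/2)
obs 2: x=1 → posterior Beta(13/2, 11/2)
obs 3: x=0 → posterior Beta(13/2, 13/2)
obs 4: x=1 → posterior Beta(15/2, 13/2)
obs 5: x=1 → posterior Beta(17/2, 13/2)
obs 6: x=0 → posterior Beta(17/2, 15/2)
obs 7: x=1 → posterior Beta(19/2, 15/2)
obs 8: x=1 → posterior Beta(21/2, 15/2)
obs 9: x=0 → posterior Beta(21/2, 17/2)
obs 10: x=0 → posterior Beta(21/2, 19/2)
obs 11: x=0 → posterior Beta(21/2, 21/2)
obs 12: x=0 → posterior Beta(21/2, 23/2)
obs 13: x=1 → posterior Beta(23/2, 23/2)

1/2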